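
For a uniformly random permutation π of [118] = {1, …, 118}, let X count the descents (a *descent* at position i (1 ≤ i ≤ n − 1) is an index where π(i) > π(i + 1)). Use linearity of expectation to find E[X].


Write X = Σ X_I over i = 1, …, 117, with X_I the indicator of one descent.
There are 117 indicators.
For each fixed i, the pair (π(i), π(i+1)) is a uniformly random ordered pair of distinct values from {1, …, 118}; by symmetry P[π(i) > π(i+1)] = 1/2.
By linearity: E[X] = 117 · (1/2) = (118 − 1) · (1/2) = 117/2 ≈ 58.500.

E[X] = 117/2 = 58.500.


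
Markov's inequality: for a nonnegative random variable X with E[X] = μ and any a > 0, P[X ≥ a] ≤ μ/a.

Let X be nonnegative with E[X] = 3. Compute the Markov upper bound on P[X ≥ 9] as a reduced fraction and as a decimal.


μ = E[X] = 3, a = 9.
Markov: P[X ≥ 9] ≤ μ/a = (3)/9 = 1/3.
Numerically: ≈ 0.33333.
(Since a = 9 > μ = 3.00000, the bound 1/3 is < 1 and informative.)

P[X ≥ 9] ≤ 1/3 ≈ 0.33333.


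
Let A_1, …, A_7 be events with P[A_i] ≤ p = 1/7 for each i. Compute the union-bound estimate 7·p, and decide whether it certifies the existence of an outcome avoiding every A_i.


Union bound: P[∪_{i=1}^{7} A_i] ≤ Σ_i P[A_i] ≤ 7·p = 7·(1/7) = 1.
Numerically: 1 ≈ 1.00000.
Is 1 < 1? NO.
Since the bound 1 is ≥ 1, the union bound is uninformative here; it does NOT by itself certify existence.

7·p = 1 ≈ 1.00000; existence NOT certified by the union bound.


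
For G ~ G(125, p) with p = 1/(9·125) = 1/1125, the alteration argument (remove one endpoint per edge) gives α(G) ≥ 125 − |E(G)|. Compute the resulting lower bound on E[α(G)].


E[|E(G)|] = C(125, 2)·p = 7750 · (1/1125) = 62/9.
E[α(G)] ≥ n − E[|E(G)|] = 125 − 62/9 = 1063/9.
Numerically: ≈ 118.1111.
(This is only a lower bound; the true E[α(G)] may be larger.)

E[α(G)] ≥ 1063/9 ≈ 118.1111.


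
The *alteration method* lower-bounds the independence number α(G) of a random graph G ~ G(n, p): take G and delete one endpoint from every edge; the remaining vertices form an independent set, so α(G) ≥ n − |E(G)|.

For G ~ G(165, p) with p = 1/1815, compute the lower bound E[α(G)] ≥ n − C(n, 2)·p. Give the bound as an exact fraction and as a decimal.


E[|E(G)|] = C(165, 2)·p = 13530 · (1/1815) = 82/11.
E[α(G)] ≥ n − E[|E(G)|] = 165 − 82/11 = 1733/11.
Numerically: ≈ 157.545.
(This is only a lower bound; the true E[α(G)] may be larger.)

E[α(G)] ≥ 1733/11 ≈ 157.545.


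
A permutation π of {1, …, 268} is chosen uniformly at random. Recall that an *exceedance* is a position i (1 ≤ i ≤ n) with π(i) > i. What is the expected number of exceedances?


Write X = Σ_{i=1}^{268} X_i, where X_i = 1_{π(i) > i}.
For each fixed i, π(i) is uniform over {1, …, 268} (marginal of a uniform permutation), so P[π(i) > i] = (n − i)/n. Summing: Σ_{i=1}^{268} (n − i)/n = (0 + 1 + … + 267)/268 = 268(268 − 1)/(2·268) = (268 − 1)/2.
Hence E[X] = Σ_{i=1}^{268} (268 − i)/268 = 267/2 ≈ 133.500000.

E[X] = 267/2 = 133.500000.


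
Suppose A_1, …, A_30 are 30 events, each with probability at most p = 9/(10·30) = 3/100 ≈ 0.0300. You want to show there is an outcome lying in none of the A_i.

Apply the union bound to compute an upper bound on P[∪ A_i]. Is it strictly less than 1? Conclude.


Union bound: P[∪_{i=1}^{30} A_i] ≤ Σ_i P[A_i] ≤ 30·p = 30·(3/100) = 9/10.
Numerically: 9/10 ≈ 0.9000.
Is 9/10 < 1? YES.
Since P[∪ A_i] ≤ 9/10 < 1, the complement has P[∩ A_i^c] ≥ 1 − 9/10 = 1/10 > 0, so some outcome avoids every A_i.

30·p = 9/10 ≈ 0.9000; existence CERTIFIED by the union bound.


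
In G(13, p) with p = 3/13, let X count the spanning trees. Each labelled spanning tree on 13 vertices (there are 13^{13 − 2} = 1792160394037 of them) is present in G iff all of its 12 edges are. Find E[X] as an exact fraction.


K_13 has 13^{13 − 2} = 1792160394037 labelled spanning trees.
For each such spanning tree H, let X_H = 1 if all 12 edges of H are present in G. Then P[X_H = 1] = p^{12} = (3/13)^{12} = 531441/23298085122481.
By linearity: E[X] = Σ_H E[X_H] = 1792160394037 · p^{12} = 1792160394037 · 531441/23298085122481 = 531441/13.
Numerically: E[X] ≈ 4.09e+04.

E[X] = 1792160394037 · (3/13)^{12} = 531441/13 ≈ 4.09e+04.


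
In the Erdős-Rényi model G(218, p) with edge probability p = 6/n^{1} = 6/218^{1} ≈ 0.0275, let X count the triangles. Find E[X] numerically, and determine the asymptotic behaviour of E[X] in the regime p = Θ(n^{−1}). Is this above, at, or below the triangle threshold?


Number of potential triangles: C(218, 3) = 1703016.
Each occurs with probability p³ ≈ (0.0275)³ ≈ 2.08490e-05.
By linearity: E[X] = C(218, 3)·p³ ≈ 1703016 · 2.08490e-05 ≈ 35.506.
Here α = 1, so p = 6/n is exactly at the triangle threshold p ~ 1/n. Asymptotically E[X] → c³/6 = 6³/6 = 36 ≈ 36.000, a bounded constant. In this regime the triangle count is asymptotically Poisson(c³/6).

E[X] ≈ 35.506; in regime p = Θ(1/n^{1}) E[X] stays bounded (at the triangle threshold p ~ 1/n).


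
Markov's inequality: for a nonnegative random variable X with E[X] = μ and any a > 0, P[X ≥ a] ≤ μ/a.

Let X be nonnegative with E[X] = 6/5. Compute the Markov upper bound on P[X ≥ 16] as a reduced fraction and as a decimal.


μ = E[X] = 6/5, a = 16.
Markov: P[X ≥ 16] ≤ μ/a = (6/5)/16 = 3/40.
Numerically: ≈ 0.075000.
(Since a = 16 > μ = 1.200000, the bound 3/40 is < 1 and informative.)

P[X ≥ 16] ≤ 3/40 ≈ 0.075000.


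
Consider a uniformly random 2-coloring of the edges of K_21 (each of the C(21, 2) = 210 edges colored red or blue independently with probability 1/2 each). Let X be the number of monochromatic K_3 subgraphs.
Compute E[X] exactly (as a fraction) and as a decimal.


Let X = Σ_S X_S over the C(21, 3) = 1330 subsets S of size 3, where X_S = 1 if the K_3 on S is monochromatic.
For a fixed S, the K_3 on S has C(3, 2) = 3 edges. P[all 3 edges red] = (1/2)^3, and likewise for blue, so P[monochromatic] = 2·(1/2)^3 = 2^{1 − 3} = 1/4.
By linearity of expectation: E[X] = C(21, 3) · 2^{1 − 3} = 1330 · 1/4 = 665/2.
Numerically: E[X] ≈ 332.500.

E[X] = C(21,3)·2^(1−C(3,2)) = 665/2 ≈ 332.500.


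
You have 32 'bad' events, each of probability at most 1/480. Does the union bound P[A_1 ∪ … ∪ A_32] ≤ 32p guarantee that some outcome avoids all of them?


Union bound: P[∪_{i=1}^{32} A_i] ≤ Σ_i P[A_i] ≤ 32·p = 32·(1/480) = 1/15.
Numerically: 1/15 ≈ 0.0667.
Is 1/15 < 1? YES.
Since P[∪ A_i] ≤ 1/15 < 1, the complement has P[∩ A_i^c] ≥ 1 − 1/15 = 14/15 > 0, so some outcome avoids every A_i.

32·p = 1/15 ≈ 0.0667; existence CERTIFIED by the union bound.


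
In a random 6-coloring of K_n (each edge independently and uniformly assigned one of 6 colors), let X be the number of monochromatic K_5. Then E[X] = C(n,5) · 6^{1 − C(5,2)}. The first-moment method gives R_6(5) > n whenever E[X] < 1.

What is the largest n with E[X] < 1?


We need C(n, 5) · 6^{1 − 10} < 1, i.e. C(n, 5) < 6^{10 − 1} = 10077696.
Check values of n near the boundary:
  n = 61: C(61, 5) = 5949147; 5949147 < 10077696? YES
  n = 62: C(62, 5) = 6471002; 6471002 < 10077696? YES
  n = 63: C(63, 5) = 7028847; 7028847 < 10077696? YES
  n = 64: C(64, 5) = 7624512; 7624512 < 10077696? YES
  n = 65: C(65, 5) = 8259888; 8259888 < 10077696? YES
  n = 66: C(66, 5) = 8936928; 8936928 < 10077696? YES
  n = 67: C(67, 5) = 9657648; 9657648 < 10077696? YES
  n = 68: C(68, 5) = 10424128; 10424128 < 10077696? NO
  n = 69: C(69, 5) = 11238513; 11238513 < 10077696? NO
  n = 70: C(70, 5) = 12103014; 12103014 < 10077696? NO
The largest n with C(n, 5) < 10077696 is n = 67 (where E[X] = 67067/69984 ≈ 0.9583190). Hence R_6(5) > 67, i.e. R_6(5) ≥ 68.

Largest n = 67; hence R_6(5) > 67.


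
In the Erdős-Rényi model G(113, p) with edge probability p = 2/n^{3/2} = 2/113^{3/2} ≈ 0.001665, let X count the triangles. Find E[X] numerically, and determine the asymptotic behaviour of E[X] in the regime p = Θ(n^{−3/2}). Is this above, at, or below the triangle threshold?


Number of potential triangles: C(113, 3) = 234136.
Each occurs with probability p³ ≈ (0.001665)³ ≈ 4.6156938e-09.
By linearity: E[X] = C(113, 3)·p³ ≈ 234136 · 4.6156938e-09 ≈ 0.00108.
Since α = 3/2 > 1, p = c/n^{3/2} = o(1/n) is below the triangle threshold p ~ 1/n. Asymptotically E[X] ~ (c³/6)·n^{3(1−α)} = (2³/6)·n^{-1.5} → 0, so by Markov's inequality G has no triangles w.h.p.

E[X] ≈ 0.00108; in regime p = Θ(1/n^{3/2}) E[X] tends to 0 (below the triangle threshold p ~ 1/n).


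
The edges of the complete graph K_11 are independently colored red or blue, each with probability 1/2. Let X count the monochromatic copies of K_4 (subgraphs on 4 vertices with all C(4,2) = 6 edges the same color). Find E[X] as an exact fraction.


Let X = Σ_S X_S over the C(11, 4) = 330 subsets S of size 4, where X_S = 1 if the K_4 on S is monochromatic.
For a fixed S, the K_4 on S has C(4, 2) = 6 edges. P[all 6 edges red] = (1/2)^6, and likewise for blue, so P[monochromatic] = 2·(1/2)^6 = 2^{1 − 6} = 1/32.
Summing: E[X] = C(11, 4) · 2^{1 − 6} = 330 · 1/32 = 165/16.
Numerically: E[X] ≈ 10.31250.

E[X] = C(11,4)·2^(1−C(4,2)) = 165/16 ≈ 10.31250.


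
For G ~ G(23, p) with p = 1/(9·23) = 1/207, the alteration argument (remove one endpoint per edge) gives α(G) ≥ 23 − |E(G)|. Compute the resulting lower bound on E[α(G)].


E[|E(G)|] = C(23, 2)·p = 253 · (1/207) = 11/9.
E[α(G)] ≥ n − E[|E(G)|] = 23 − 11/9 = 196/9.
Numerically: ≈ 21.778.
(This is only a lower bound; the true E[α(G)] may be larger.)

E[α(G)] ≥ 196/9 ≈ 21.778.


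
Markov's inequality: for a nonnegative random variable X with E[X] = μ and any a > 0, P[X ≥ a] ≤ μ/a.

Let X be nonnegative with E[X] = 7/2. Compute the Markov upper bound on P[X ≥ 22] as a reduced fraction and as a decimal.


μ = E[X] = 7/2, a = 22.
Markov: P[X ≥ 22] ≤ μ/a = (7/2)/22 = 7/44.
Numerically: ≈ 0.159.
(Since a = 22 > μ = 3.500, the bound 7/44 is < 1 and informative.)

P[X ≥ 22] ≤ 7/44 ≈ 0.159.


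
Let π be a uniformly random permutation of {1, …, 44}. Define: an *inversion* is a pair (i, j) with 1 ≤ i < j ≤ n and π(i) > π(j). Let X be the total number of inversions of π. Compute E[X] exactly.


Write X = Σ X_I over the C(44, 2) = 946 pairs i < j, with X_I the indicator of one inversion.
There are 946 indicators.
For each fixed pair i < j, the values π(i) and π(j) are two distinct elements of {1, …, 44} in uniformly random order; by symmetry P[π(i) > π(j)] = 1/2.
By linearity: E[X] = 946 · (1/2) = C(44, 2) · (1/2) = 946/2 = 473 ≈ 473.000.

E[X] = 473 = 473.000.


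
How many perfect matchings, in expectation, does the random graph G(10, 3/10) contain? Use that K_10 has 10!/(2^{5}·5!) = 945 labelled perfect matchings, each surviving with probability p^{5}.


K_10 has 10!/(2^{5}·5!) = 945 labelled perfect matchings.
For each such perfect matching H, let X_H = 1 if all 5 edges of H are present in G. Then P[X_H = 1] = p^{5} = (3/10)^{5} = 243/100000.
Summing the indicators: E[X] = Σ_H E[X_H] = 945 · p^{5} = 945 · 243/100000 = 45927/20000.
Numerically: E[X] ≈ 2.3.

E[X] = 945 · (3/10)^{5} = 45927/20000 ≈ 2.3.


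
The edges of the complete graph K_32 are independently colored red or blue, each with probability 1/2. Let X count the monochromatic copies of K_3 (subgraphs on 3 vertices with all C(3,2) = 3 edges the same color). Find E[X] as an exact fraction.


Let X = Σ_S X_S over the C(32, 3) = 4960 subsets S of size 3, where X_S = 1 if the K_3 on S is monochromatic.
For a fixed S, the K_3 on S has C(3, 2) = 3 edges. P[all 3 edges red] = (1/2)^3, and likewise for blue, so P[monochromatic] = 2·(1/2)^3 = 2^{1 − 3} = 1/4.
By linearity: E[X] = C(32, 3) · 2^{1 − 3} = 4960 · 1/4 = 1240.
Numerically: E[X] ≈ 1240.00000.

E[X] = C(32,3)·2^(1−C(3,2)) = 1240 ≈ 1240.00000.


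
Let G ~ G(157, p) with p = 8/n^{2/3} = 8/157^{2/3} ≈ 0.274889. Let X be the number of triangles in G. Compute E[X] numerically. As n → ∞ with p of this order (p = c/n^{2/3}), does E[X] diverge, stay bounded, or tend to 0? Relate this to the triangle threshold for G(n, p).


Number of potential triangles: C(157, 3) = 632710.
Each occurs with probability p³ ≈ (0.274889)³ ≈ 2.07716337e-02.
By linearity: E[X] = C(157, 3)·p³ ≈ 632710 · 2.07716337e-02 ≈ 13142.420382.
Since α = 2/3 < 1, p = c/n^{2/3} ≫ 1/n is above the triangle threshold p ~ 1/n. Asymptotically E[X] ~ (c³/6)·n^{3(1−α)} = (8³/6)·n^{1} → ∞; triangles are abundant w.h.p.

E[X] ≈ 13142.420382; in regime p = Θ(1/n^{2/3}) E[X] diverges (above the triangle threshold p ~ 1/n).


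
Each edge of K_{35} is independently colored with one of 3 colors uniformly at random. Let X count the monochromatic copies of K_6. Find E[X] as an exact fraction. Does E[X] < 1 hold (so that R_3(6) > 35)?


E[X] = C(35, 6) · 3^{1 − 15} = 1623160 · 3^{−14} = 1623160/4782969.
As a reduced fraction: E[X] = 1623160/4782969 ≈ 0.339362.
Is E[X] < 1? YES.
Since E[X] < 1, there exists a 3-coloring of K_{35} with no monochromatic K_6; hence R_3(6) > 35.

E[X] = 1623160/4782969 ≈ 0.339362; E[X] < 1, so R_3(6) > 35.


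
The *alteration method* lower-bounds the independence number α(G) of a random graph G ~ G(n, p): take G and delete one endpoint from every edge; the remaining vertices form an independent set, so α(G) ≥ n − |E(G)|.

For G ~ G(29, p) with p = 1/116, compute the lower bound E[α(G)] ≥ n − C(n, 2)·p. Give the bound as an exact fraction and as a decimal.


E[|E(G)|] = C(29, 2)·p = 406 · (1/116) = 7/2.
E[α(G)] ≥ n − E[|E(G)|] = 29 − 7/2 = 51/2.
Numerically: ≈ 25.5000.
(This is only a lower bound; the true E[α(G)] may be larger.)

E[α(G)] ≥ 51/2 ≈ 25.5000.


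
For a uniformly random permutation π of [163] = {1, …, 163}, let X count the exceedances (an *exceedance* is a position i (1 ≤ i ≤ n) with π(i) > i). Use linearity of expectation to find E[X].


Write X = Σ_{i=1}^{163} X_i, where X_i = 1_{π(i) > i}.
For each fixed i, π(i) is uniform over {1, …, 163} (marginal of a uniform permutation), so P[π(i) > i] = (n − i)/n. Summing: Σ_{i=1}^{163} (n − i)/n = (0 + 1 + … + 162)/163 = 163(163 − 1)/(2·163) = (163 − 1)/2.
Hence E[X] = Σ_{i=1}^{163} (163 − i)/163 = 81 ≈ 81.000000.

E[X] = 81 = 81.000000.


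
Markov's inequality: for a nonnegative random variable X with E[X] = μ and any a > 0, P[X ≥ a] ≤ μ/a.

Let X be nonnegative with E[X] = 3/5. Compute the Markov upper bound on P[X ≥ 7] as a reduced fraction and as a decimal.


μ = E[X] = 3/5, a = 7.
Markov: P[X ≥ 7] ≤ μ/a = (3/5)/7 = 3/35.
Numerically: ≈ 0.08571.
(Since a = 7 > μ = 0.60000, the bound 3/35 is < 1 and informative.)

P[X ≥ 7] ≤ 3/35 ≈ 0.08571.


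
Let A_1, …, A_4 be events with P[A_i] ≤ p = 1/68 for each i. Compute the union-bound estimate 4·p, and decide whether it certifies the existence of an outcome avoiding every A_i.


Union bound: P[∪_{i=1}^{4} A_i] ≤ Σ_i P[A_i] ≤ 4·p = 4·(1/68) = 1/17.
Numerically: 1/17 ≈ 0.059.
Is 1/17 < 1? YES.
Since P[∪ A_i] ≤ 1/17 < 1, the complement has P[∩ A_i^c] ≥ 1 − 1/17 = 16/17 > 0, so some outcome avoids every A_i.

4·p = 1/17 ≈ 0.059; existence CERTIFIED by the union bound.


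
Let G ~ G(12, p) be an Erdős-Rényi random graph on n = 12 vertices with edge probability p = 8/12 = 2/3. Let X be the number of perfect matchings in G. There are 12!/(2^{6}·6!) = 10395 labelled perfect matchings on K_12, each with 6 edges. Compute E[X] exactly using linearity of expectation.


K_12 has 12!/(2^{6}·6!) = 10395 labelled perfect matchings.
For each such perfect matching H, let X_H = 1 if all 6 edges of H are present in G. Then P[X_H = 1] = p^{6} = (2/3)^{6} = 64/729.
Summing the indicators: E[X] = Σ_H E[X_H] = 10395 · p^{6} = 10395 · 64/729 = 24640/27.
Numerically: E[X] ≈ 913.

E[X] = 10395 · (2/3)^{6} = 24640/27 ≈ 913.


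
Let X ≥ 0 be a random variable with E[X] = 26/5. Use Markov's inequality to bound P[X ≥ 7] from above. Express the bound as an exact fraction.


μ = E[X] = 26/5, a = 7.
Markov: P[X ≥ 7] ≤ μ/a = (26/5)/7 = 26/35.
Numerically: ≈ 0.742857.
(Since a = 7 > μ = 5.200000, the bound 26/35 is < 1 and informative.)

P[X ≥ 7] ≤ 26/35 ≈ 0.742857.


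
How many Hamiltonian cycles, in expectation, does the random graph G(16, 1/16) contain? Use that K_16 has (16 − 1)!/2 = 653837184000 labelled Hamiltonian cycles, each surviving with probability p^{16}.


K_16 has (16 − 1)!/2 = 653837184000 labelled Hamiltonian cycles.
For each such Hamiltonian cycle H, let X_H = 1 if all 16 edges of H are present in G. Then P[X_H = 1] = p^{16} = (1/16)^{16} = 1/18446744073709551616.
Summing the indicators: E[X] = Σ_H E[X_H] = 653837184000 · p^{16} = 653837184000 · 1/18446744073709551616 = 638512875/18014398509481984.
Numerically: E[X] ≈ 3.54446e-08.

E[X] = 653837184000 · (1/16)^{16} = 638512875/18014398509481984 ≈ 3.54446e-08.


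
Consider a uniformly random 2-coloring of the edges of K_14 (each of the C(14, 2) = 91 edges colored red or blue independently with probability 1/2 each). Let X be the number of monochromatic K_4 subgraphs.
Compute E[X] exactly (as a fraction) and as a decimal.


Let X = Σ_S X_S over the C(14, 4) = 1001 subsets S of size 4, where X_S = 1 if the K_4 on S is monochromatic.
For a fixed S, the K_4 on S has C(4, 2) = 6 edges. P[all 6 edges red] = (1/2)^6, and likewise for blue, so P[monochromatic] = 2·(1/2)^6 = 2^{1 − 6} = 1/32.
By linearity of expectation: E[X] = C(14, 4) · 2^{1 − 6} = 1001 · 1/32 = 1001/32.
Numerically: E[X] ≈ 31.281250.

E[X] = C(14,4)·2^(1−C(4,2)) = 1001/32 ≈ 31.281250.


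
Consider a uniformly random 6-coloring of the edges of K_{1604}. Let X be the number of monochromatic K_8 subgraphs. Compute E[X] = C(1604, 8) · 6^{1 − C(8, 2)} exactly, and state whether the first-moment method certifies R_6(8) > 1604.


E[X] = C(1604, 8) · 6^{1 − 28} = 1067877273673000226280 · 6^{−27} = 1067877273673000226280/1023490369077469249536.
As a reduced fraction: E[X] = 44494886403041676095/42645432044894552064 ≈ 1.043.
Is E[X] < 1? NO.
Since E[X] ≥ 1, the first-moment bound is inconclusive at n = 1604; it does NOT by itself certify R_6(8) > 1604.

E[X] = 44494886403041676095/42645432044894552064 ≈ 1.043; E[X] ≥ 1; first-moment method inconclusive here.


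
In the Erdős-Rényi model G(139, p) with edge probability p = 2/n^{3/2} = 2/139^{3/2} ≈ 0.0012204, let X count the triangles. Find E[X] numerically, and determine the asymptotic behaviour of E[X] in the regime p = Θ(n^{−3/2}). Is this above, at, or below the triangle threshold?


Number of potential triangles: C(139, 3) = 437989.
Each occurs with probability p³ ≈ (0.0012204)³ ≈ 1.8177049e-09.
By linearity: E[X] = C(139, 3)·p³ ≈ 437989 · 1.8177049e-09 ≈ 0.00080.
Since α = 3/2 > 1, p = c/n^{3/2} = o(1/n) is below the triangle threshold p ~ 1/n. Asymptotically E[X] ~ (c³/6)·n^{3(1−α)} = (2³/6)·n^{-1.5} → 0, so by Markov's inequality G has no triangles w.h.p.

E[X] ≈ 0.00080; in regime p = Θ(1/n^{3/2}) E[X] tends to 0 (below the triangle threshold p ~ 1/n).


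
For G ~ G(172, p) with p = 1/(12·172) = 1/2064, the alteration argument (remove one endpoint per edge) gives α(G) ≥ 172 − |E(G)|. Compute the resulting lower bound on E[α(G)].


E[|E(G)|] = C(172, 2)·p = 14706 · (1/2064) = 57/8.
E[α(G)] ≥ n − E[|E(G)|] = 172 − 57/8 = 1319/8.
Numerically: ≈ 164.8750.
(This is only a lower bound; the true E[α(G)] may be larger.)

E[α(G)] ≥ 1319/8 ≈ 164.8750.


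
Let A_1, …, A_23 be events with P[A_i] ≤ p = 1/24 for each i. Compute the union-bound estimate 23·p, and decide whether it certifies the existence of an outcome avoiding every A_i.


Union bound: P[∪_{i=1}^{23} A_i] ≤ Σ_i P[A_i] ≤ 23·p = 23·(1/24) = 23/24.
Numerically: 23/24 ≈ 0.95833.
Is 23/24 < 1? YES.
Since P[∪ A_i] ≤ 23/24 < 1, the complement has P[∩ A_i^c] ≥ 1 − 23/24 = 1/24 > 0, so some outcome avoids every A_i.

23·p = 23/24 ≈ 0.95833; existence CERTIFIED by the union bound.


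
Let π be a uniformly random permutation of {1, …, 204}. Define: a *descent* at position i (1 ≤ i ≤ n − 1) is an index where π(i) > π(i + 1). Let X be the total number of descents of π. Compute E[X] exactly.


Write X = Σ X_I over i = 1, …, 203, with X_I the indicator of one descent.
There are 203 indicators.
For each fixed i, the pair (π(i), π(i+1)) is a uniformly random ordered pair of distinct values from {1, …, 204}; by symmetry P[π(i) > π(i+1)] = 1/2.
By linearity: E[X] = 203 · (1/2) = (204 − 1) · (1/2) = 203/2 ≈ 101.500.

E[X] = 203/2 = 101.500.


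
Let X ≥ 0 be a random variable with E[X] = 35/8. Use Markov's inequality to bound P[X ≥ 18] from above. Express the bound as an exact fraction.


μ = E[X] = 35/8, a = 18.
Markov: P[X ≥ 18] ≤ μ/a = (35/8)/18 = 35/144.
Numerically: ≈ 0.243056.
(Since a = 18 > μ = 4.375000, the bound 35/144 is < 1 and informative.)

P[X ≥ 18] ≤ 35/144 ≈ 0.243056.


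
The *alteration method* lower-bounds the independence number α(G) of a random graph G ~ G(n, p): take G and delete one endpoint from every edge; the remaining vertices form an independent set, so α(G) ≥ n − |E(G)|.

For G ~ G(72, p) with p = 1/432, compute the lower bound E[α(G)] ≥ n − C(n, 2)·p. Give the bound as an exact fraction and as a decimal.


E[|E(G)|] = C(72, 2)·p = 2556 · (1/432) = 71/12.
E[α(G)] ≥ n − E[|E(G)|] = 72 − 71/12 = 793/12.
Numerically: ≈ 66.083.
(This is only a lower bound; the true E[α(G)] may be larger.)

E[α(G)] ≥ 793/12 ≈ 66.083.


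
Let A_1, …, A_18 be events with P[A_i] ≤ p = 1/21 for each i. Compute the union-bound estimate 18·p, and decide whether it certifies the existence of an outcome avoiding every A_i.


Union bound: P[∪_{i=1}^{18} A_i] ≤ Σ_i P[A_i] ≤ 18·p = 18·(1/21) = 6/7.
Numerically: 6/7 ≈ 0.857143.
Is 6/7 < 1? YES.
Since P[∪ A_i] ≤ 6/7 < 1, the complement has P[∩ A_i^c] ≥ 1 − 6/7 = 1/7 > 0, so some outcome avoids every A_i.

18·p = 6/7 ≈ 0.857143; existence CERTIFIED by the union bound.


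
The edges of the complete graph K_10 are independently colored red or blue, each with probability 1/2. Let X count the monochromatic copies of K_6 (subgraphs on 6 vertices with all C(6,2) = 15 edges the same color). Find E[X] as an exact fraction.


Let X = Σ_S X_S over the C(10, 6) = 210 subsets S of size 6, where X_S = 1 if the K_6 on S is monochromatic.
For a fixed S, the K_6 on S has C(6, 2) = 15 edges. P[all 15 edges red] = (1/2)^15, and likewise for blue, so P[monochromatic] = 2·(1/2)^15 = 2^{1 − 15} = 1/16384.
Summing: E[X] = C(10, 6) · 2^{1 − 15} = 210 · 1/16384 = 105/8192.
Numerically: E[X] ≈ 0.0128.

E[X] = C(10,6)·2^(1−C(6,2)) = 105/8192 ≈ 0.0128.


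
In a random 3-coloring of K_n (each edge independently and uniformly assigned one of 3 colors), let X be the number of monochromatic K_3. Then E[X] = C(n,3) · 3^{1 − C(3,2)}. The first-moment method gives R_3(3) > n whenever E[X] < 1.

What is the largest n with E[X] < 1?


We need C(n, 3) · 3^{1 − 3} < 1, i.e. C(n, 3) < 3^{3 − 1} = 9.
Check values of n near the boundary:
  n = 3: C(3, 3) = 1; 1 < 9? YES
  n = 4: C(4, 3) = 4; 4 < 9? YES
  n = 5: C(5, 3) = 10; 10 < 9? NO
  n = 6: C(6, 3) = 20; 20 < 9? NO
The largest n with C(n, 3) < 9 is n = 4 (where E[X] = 4/9 ≈ 0.444444). Hence R_3(3) > 4, i.e. R_3(3) ≥ 5.

Largest n = 4; hence R_3(3) > 4.


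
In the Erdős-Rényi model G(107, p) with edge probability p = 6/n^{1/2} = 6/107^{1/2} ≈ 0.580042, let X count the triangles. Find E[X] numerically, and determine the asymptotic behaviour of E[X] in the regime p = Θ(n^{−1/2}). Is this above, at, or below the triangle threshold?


Number of potential triangles: C(107, 3) = 198485.
Each occurs with probability p³ ≈ (0.580042)³ ≈ 1.95154282e-01.
By linearity: E[X] = C(107, 3)·p³ ≈ 198485 · 1.95154282e-01 ≈ 38735.197643.
Since α = 1/2 < 1, p = c/n^{1/2} ≫ 1/n is above the triangle threshold p ~ 1/n. Asymptotically E[X] ~ (c³/6)·n^{3(1−α)} = (6³/6)·n^{1.5} → ∞; triangles are abundant w.h.p.

E[X] ≈ 38735.197643; in regime p = Θ(1/n^{1/2}) E[X] diverges (above the triangle threshold p ~ 1/n).


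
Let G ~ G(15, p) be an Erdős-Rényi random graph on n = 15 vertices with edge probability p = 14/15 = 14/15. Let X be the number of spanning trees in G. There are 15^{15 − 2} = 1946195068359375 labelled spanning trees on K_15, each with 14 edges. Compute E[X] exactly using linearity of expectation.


K_15 has 15^{15 − 2} = 1946195068359375 labelled spanning trees.
For each such spanning tree H, let X_H = 1 if all 14 edges of H are present in G. Then P[X_H = 1] = p^{14} = (14/15)^{14} = 11112006825558016/29192926025390625.
Summing the indicators: E[X] = Σ_H E[X_H] = 1946195068359375 · p^{14} = 1946195068359375 · 11112006825558016/29192926025390625 = 11112006825558016/15.
Numerically: E[X] ≈ 7.408e+14.

E[X] = 1946195068359375 · (14/15)^{14} = 11112006825558016/15 ≈ 7.408e+14.


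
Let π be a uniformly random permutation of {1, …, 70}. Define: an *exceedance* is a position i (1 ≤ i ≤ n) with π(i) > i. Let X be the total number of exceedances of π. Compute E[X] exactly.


Write X = Σ_{i=1}^{70} X_i, where X_i = 1_{π(i) > i}.
For each fixed i, π(i) is uniform over {1, …, 70} (marginal of a uniform permutation), so P[π(i) > i] = (n − i)/n. Summing: Σ_{i=1}^{70} (n − i)/n = (0 + 1 + … + 69)/70 = 70(70 − 1)/(2·70) = (70 − 1)/2.
Hence E[X] = Σ_{i=1}^{70} (70 − i)/70 = 69/2 ≈ 34.5000.

E[X] = 69/2 = 34.5000.


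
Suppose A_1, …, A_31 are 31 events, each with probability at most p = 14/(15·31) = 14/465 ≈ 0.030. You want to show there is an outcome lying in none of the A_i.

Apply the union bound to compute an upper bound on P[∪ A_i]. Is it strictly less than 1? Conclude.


Union bound: P[∪_{i=1}^{31} A_i] ≤ Σ_i P[A_i] ≤ 31·p = 31·(14/465) = 14/15.
Numerically: 14/15 ≈ 0.933.
Is 14/15 < 1? YES.
Since P[∪ A_i] ≤ 14/15 < 1, the complement has P[∩ A_i^c] ≥ 1 − 14/15 = 1/15 > 0, so some outcome avoids every A_i.

31·p = 14/15 ≈ 0.933; existence CERTIFIED by the union bound.


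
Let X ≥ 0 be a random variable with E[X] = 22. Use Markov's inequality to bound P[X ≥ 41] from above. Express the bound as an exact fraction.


μ = E[X] = 22, a = 41.
Markov: P[X ≥ 41] ≤ μ/a = (22)/41 = 22/41.
Numerically: ≈ 0.537.
(Since a = 41 > μ = 22.000, the bound 22/41 is < 1 and informative.)

P[X ≥ 41] ≤ 22/41 ≈ 0.537.


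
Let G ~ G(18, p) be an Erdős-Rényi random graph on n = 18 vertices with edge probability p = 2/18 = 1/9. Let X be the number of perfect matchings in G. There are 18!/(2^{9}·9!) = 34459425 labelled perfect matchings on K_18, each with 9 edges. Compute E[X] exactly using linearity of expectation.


K_18 has 18!/(2^{9}·9!) = 34459425 labelled perfect matchings.
For each such perfect matching H, let X_H = 1 if all 9 edges of H are present in G. Then P[X_H = 1] = p^{9} = (1/9)^{9} = 1/387420489.
By linearity: E[X] = Σ_H E[X_H] = 34459425 · p^{9} = 34459425 · 1/387420489 = 425425/4782969.
Numerically: E[X] ≈ 0.08895.

E[X] = 34459425 · (1/9)^{9} = 425425/4782969 ≈ 0.08895.


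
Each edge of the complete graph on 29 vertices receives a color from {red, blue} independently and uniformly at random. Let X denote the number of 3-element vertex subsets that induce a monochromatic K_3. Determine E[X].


Let X = Σ_S X_S over the C(29, 3) = 3654 subsets S of size 3, where X_S = 1 if the K_3 on S is monochromatic.
For a fixed S, the K_3 on S has C(3, 2) = 3 edges. P[all 3 edges red] = (1/2)^3, and likewise for blue, so P[monochromatic] = 2·(1/2)^3 = 2^{1 − 3} = 1/4.
By linearity of expectation: E[X] = C(29, 3) · 2^{1 − 3} = 3654 · 1/4 = 1827/2.
Numerically: E[X] ≈ 913.500.

E[X] = C(29,3)·2^(1−C(3,2)) = 1827/2 ≈ 913.500.


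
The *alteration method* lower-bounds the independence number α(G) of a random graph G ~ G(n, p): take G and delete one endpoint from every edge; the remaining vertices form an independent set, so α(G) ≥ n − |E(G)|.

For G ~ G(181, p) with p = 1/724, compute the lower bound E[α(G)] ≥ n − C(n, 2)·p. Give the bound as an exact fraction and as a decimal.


E[|E(G)|] = C(181, 2)·p = 16290 · (1/724) = 45/2.
E[α(G)] ≥ n − E[|E(G)|] = 181 − 45/2 = 317/2.
Numerically: ≈ 158.500000.
(This is only a lower bound; the true E[α(G)] may be larger.)

E[α(G)] ≥ 317/2 ≈ 158.500000.


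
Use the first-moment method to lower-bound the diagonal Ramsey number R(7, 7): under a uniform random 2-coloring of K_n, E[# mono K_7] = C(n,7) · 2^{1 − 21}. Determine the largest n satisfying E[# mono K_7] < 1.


We need C(n, 7) · 2^{1 − 21} < 1, i.e. C(n, 7) < 2^{21 − 1} = 1048576.
Check values of n near the boundary:
  n = 22: C(22, 7) = 170544; 170544 < 1048576? YES
  n = 23: C(23, 7) = 245157; 245157 < 1048576? YES
  n = 24: C(24, 7) = 346104; 346104 < 1048576? YES
  n = 25: C(25, 7) = 480700; 480700 < 1048576? YES
  n = 26: C(26, 7) = 657800; 657800 < 1048576? YES
  n = 27: C(27, 7) = 888030; 888030 < 1048576? YES
  n = 28: C(28, 7) = 1184040; 1184040 < 1048576? NO
The largest n with C(n, 7) < 1048576 is n = 27 (where E[X] = 444015/524288 ≈ 0.8468914). Hence R(7, 7) > 27, i.e. R(7, 7) ≥ 28.

Largest n = 27; hence R(7, 7) > 27.


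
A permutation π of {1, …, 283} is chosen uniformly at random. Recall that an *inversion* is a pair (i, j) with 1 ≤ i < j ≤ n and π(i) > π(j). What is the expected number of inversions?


Write X = Σ X_I over the C(283, 2) = 39903 pairs i < j, with X_I the indicator of one inversion.
There are 39903 indicators.
For each fixed pair i < j, the values π(i) and π(j) are two distinct elements of {1, …, 283} in uniformly random order; by symmetry P[π(i) > π(j)] = 1/2.
By linearity: E[X] = 39903 · (1/2) = C(283, 2) · (1/2) = 39903/2 = 39903/2 ≈ 19951.500000.

E[X] = 39903/2 = 19951.500000.


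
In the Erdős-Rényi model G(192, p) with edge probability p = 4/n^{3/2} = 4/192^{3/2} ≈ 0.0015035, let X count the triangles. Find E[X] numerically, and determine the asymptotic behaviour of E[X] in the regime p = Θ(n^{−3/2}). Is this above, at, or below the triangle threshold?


Number of potential triangles: C(192, 3) = 1161280.
Each occurs with probability p³ ≈ (0.0015035)³ ≈ 3.3987909e-09.
By linearity: E[X] = C(192, 3)·p³ ≈ 1161280 · 3.3987909e-09 ≈ 0.00395.
Since α = 3/2 > 1, p = c/n^{3/2} = o(1/n) is below the triangle threshold p ~ 1/n. Asymptotically E[X] ~ (c³/6)·n^{3(1−α)} = (4³/6)·n^{-1.5} → 0, so by Markov's inequality G has no triangles w.h.p.

E[X] ≈ 0.00395; in regime p = Θ(1/n^{3/2}) E[X] tends to 0 (below the triangle threshold p ~ 1/n).


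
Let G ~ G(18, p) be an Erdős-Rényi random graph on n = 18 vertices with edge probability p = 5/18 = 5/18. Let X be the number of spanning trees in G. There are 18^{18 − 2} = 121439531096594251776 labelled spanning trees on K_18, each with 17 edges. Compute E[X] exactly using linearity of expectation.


K_18 has 18^{18 − 2} = 121439531096594251776 labelled spanning trees.
For each such spanning tree H, let X_H = 1 if all 17 edges of H are present in G. Then P[X_H = 1] = p^{17} = (5/18)^{17} = 762939453125/2185911559738696531968.
By linearity: E[X] = Σ_H E[X_H] = 121439531096594251776 · p^{17} = 121439531096594251776 · 762939453125/2185911559738696531968 = 762939453125/18.
Numerically: E[X] ≈ 4.239e+10.

E[X] = 121439531096594251776 · (5/18)^{17} = 762939453125/18 ≈ 4.239e+10.


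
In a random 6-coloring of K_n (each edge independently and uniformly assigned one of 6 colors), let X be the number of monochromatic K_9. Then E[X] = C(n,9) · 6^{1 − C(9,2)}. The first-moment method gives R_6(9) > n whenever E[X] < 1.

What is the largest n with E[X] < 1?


We need C(n, 9) · 6^{1 − 36} < 1, i.e. C(n, 9) < 6^{36 − 1} = 1719070799748422591028658176.
Check values of n near the boundary:
  n = 4404: C(4404, 9) = 1703375445537161676647015880; 1703375445537161676647015880 < 1719070799748422591028658176? YES
  n = 4405: C(4405, 9) = 1706862792900636302463627150; 1706862792900636302463627150 < 1719070799748422591028658176? YES
  n = 4406: C(4406, 9) = 1710356485221788389505285700; 1710356485221788389505285700 < 1719070799748422591028658176? YES
  n = 4407: C(4407, 9) = 1713856532599459170657070050; 1713856532599459170657070050 < 1719070799748422591028658176? YES
  n = 4408: C(4408, 9) = 1717362945146264156457459600; 1717362945146264156457459600 < 1719070799748422591028658176? YES
  n = 4409: C(4409, 9) = 1720875732988608787686577131; 1720875732988608787686577131 < 1719070799748422591028658176? NO
  n = 4410: C(4410, 9) = 1724394906266704102180823710; 1724394906266704102180823710 < 1719070799748422591028658176? NO
  n = 4411: C(4411, 9) = 1727920475134582415883601405; 1727920475134582415883601405 < 1719070799748422591028658176? NO
The largest n with C(n, 9) < 1719070799748422591028658176 is n = 4408 (where E[X] = 35778394690547169926197075/35813974994758803979763712 ≈ 0.999). Hence R_6(9) > 4408, i.e. R_6(9) ≥ 4409.

Largest n = 4408; hence R_6(9) > 4408.


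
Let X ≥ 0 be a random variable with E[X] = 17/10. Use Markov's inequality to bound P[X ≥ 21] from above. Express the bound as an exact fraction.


μ = E[X] = 17/10, a = 21.
Markov: P[X ≥ 21] ≤ μ/a = (17/10)/21 = 17/210.
Numerically: ≈ 0.081.
(Since a = 21 > μ = 1.700, the bound 17/210 is < 1 and informative.)

P[X ≥ 21] ≤ 17/210 ≈ 0.081.


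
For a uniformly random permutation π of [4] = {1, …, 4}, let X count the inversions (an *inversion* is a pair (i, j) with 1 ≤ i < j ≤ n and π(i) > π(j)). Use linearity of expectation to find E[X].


Write X = Σ X_I over the C(4, 2) = 6 pairs i < j, with X_I the indicator of one inversion.
There are 6 indicators.
For each fixed pair i < j, the values π(i) and π(j) are two distinct elements of {1, …, 4} in uniformly random order; by symmetry P[π(i) > π(j)] = 1/2.
By linearity: E[X] = 6 · (1/2) = C(4, 2) · (1/2) = 6/2 = 3 ≈ 3.00000.

E[X] = 3 = 3.00000.


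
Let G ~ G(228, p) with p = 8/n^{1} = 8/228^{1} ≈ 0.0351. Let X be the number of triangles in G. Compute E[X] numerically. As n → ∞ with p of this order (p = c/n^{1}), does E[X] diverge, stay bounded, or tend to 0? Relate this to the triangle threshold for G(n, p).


Number of potential triangles: C(228, 3) = 1949476.
Each occurs with probability p³ ≈ (0.0351)³ ≈ 4.31982e-05.
By linearity: E[X] = C(228, 3)·p³ ≈ 1949476 · 4.31982e-05 ≈ 84.214.
Here α = 1, so p = 8/n is exactly at the triangle threshold p ~ 1/n. Asymptotically E[X] → c³/6 = 8³/6 = 256/3 ≈ 85.333, a bounded constant. In this regime the triangle count is asymptotically Poisson(c³/6).

E[X] ≈ 84.214; in regime p = Θ(1/n^{1}) E[X] stays bounded (at the triangle threshold p ~ 1/n).


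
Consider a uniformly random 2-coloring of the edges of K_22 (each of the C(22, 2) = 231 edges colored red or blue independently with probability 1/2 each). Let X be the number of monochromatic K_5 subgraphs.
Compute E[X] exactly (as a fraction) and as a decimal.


Let X = Σ_S X_S over the C(22, 5) = 26334 subsets S of size 5, where X_S = 1 if the K_5 on S is monochromatic.
For a fixed S, the K_5 on S has C(5, 2) = 10 edges. P[all 10 edges red] = (1/2)^10, and likewise for blue, so P[monochromatic] = 2·(1/2)^10 = 2^{1 − 10} = 1/512.
By linearity: E[X] = C(22, 5) · 2^{1 − 10} = 26334 · 1/512 = 13167/256.
Numerically: E[X] ≈ 51.4336.

E[X] = C(22,5)·2^(1−C(5,2)) = 13167/256 ≈ 51.4336.


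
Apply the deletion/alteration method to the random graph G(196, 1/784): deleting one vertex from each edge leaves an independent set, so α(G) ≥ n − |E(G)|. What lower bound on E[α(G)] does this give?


E[|E(G)|] = C(196, 2)·p = 19110 · (1/784) = 195/8.
E[α(G)] ≥ n − E[|E(G)|] = 196 − 195/8 = 1373/8.
Numerically: ≈ 171.625.
(This is only a lower bound; the true E[α(G)] may be larger.)

E[α(G)] ≥ 1373/8 ≈ 171.625.


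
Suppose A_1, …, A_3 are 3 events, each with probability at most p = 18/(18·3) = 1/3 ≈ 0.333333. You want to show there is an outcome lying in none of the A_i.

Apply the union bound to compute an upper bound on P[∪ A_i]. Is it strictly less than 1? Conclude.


Union bound: P[∪_{i=1}^{3} A_i] ≤ Σ_i P[A_i] ≤ 3·p = 3·(1/3) = 1.
Numerically: 1 ≈ 1.000000.
Is 1 < 1? NO.
Since the bound 1 is ≥ 1, the union bound is uninformative here; it does NOT by itself certify existence.

3·p = 1 ≈ 1.000000; existence NOT certified by the union bound.


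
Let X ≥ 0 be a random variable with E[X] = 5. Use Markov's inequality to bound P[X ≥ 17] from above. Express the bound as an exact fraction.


μ = E[X] = 5, a = 17.
Markov: P[X ≥ 17] ≤ μ/a = (5)/17 = 5/17.
Numerically: ≈ 0.294118.
(Since a = 17 > μ = 5.000000, the bound 5/17 is < 1 and informative.)

P[X ≥ 17] ≤ 5/17 ≈ 0.294118.


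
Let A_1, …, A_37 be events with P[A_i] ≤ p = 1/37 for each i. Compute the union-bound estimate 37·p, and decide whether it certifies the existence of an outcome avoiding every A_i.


Union bound: P[∪_{i=1}^{37} A_i] ≤ Σ_i P[A_i] ≤ 37·p = 37·(1/37) = 1.
Numerically: 1 ≈ 1.0000.
Is 1 < 1? NO.
Since the bound 1 is ≥ 1, the union bound is uninformative here; it does NOT by itself certify existence.

37·p = 1 ≈ 1.0000; existence NOT certified by the union bound.


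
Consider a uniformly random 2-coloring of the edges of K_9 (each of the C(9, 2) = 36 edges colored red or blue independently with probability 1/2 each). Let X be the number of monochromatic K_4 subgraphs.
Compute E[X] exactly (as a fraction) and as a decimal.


Let X = Σ_S X_S over the C(9, 4) = 126 subsets S of size 4, where X_S = 1 if the K_4 on S is monochromatic.
For a fixed S, the K_4 on S has C(4, 2) = 6 edges. P[all 6 edges red] = (1/2)^6, and likewise for blue, so P[monochromatic] = 2·(1/2)^6 = 2^{1 − 6} = 1/32.
By linearity: E[X] = C(9, 4) · 2^{1 − 6} = 126 · 1/32 = 63/16.
Numerically: E[X] ≈ 3.9375.

E[X] = C(9,4)·2^(1−C(4,2)) = 63/16 ≈ 3.9375.


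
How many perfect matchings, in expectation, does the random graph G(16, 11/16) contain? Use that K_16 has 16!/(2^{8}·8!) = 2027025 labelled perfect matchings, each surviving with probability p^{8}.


K_16 has 16!/(2^{8}·8!) = 2027025 labelled perfect matchings.
For each such perfect matching H, let X_H = 1 if all 8 edges of H are present in G. Then P[X_H = 1] = p^{8} = (11/16)^{8} = 214358881/4294967296.
Summing the indicators: E[X] = Σ_H E[X_H] = 2027025 · p^{8} = 2027025 · 214358881/4294967296 = 434510810759025/4294967296.
Numerically: E[X] ≈ 101167.

E[X] = 2027025 · (11/16)^{8} = 434510810759025/4294967296 ≈ 101167.


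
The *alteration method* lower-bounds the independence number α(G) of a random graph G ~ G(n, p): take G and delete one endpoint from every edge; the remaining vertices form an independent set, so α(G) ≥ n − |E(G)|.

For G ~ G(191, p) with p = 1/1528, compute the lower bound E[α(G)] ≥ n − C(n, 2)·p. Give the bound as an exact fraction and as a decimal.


E[|E(G)|] = C(191, 2)·p = 18145 · (1/1528) = 95/8.
E[α(G)] ≥ n − E[|E(G)|] = 191 − 95/8 = 1433/8.
Numerically: ≈ 179.12500.
(This is only a lower bound; the true E[α(G)] may be larger.)

E[α(G)] ≥ 1433/8 ≈ 179.12500.


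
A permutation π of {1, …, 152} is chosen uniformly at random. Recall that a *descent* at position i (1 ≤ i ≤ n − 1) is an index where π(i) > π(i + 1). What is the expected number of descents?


Write X = Σ X_I over i = 1, …, 151, with X_I the indicator of one descent.
There are 151 indicators.
For each fixed i, the pair (π(i), π(i+1)) is a uniformly random ordered pair of distinct values from {1, …, 152}; by symmetry P[π(i) > π(i+1)] = 1/2.
By linearity: E[X] = 151 · (1/2) = (152 − 1) · (1/2) = 151/2 ≈ 75.50000.

E[X] = 151/2 = 75.50000.
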